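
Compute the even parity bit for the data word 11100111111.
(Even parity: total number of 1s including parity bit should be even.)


Number of 1s in data: 9
Parity bit: 1

1


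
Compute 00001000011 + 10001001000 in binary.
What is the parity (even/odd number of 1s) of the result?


00001000011 = 67
10001001000 = 1096
Sum = 1163 = 10010001011
1s count = 5

odd parity (5 ones in 10010001011)


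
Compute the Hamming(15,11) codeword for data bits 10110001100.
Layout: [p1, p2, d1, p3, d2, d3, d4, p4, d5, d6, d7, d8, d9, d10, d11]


Parity bits: p1=1, p2=1, p3=0, p4=0

111001100001100


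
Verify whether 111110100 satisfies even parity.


Number of 1s: 6

Yes, parity is correct (6 ones)


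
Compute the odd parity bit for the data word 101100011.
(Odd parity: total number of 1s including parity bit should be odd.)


Number of 1s in data: 5
Parity bit: 0

0


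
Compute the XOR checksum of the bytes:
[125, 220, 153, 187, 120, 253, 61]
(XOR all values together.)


XOR chain: 125 ^ 220 ^ 153 ^ 187 ^ 120 ^ 253 ^ 61 = 59

59


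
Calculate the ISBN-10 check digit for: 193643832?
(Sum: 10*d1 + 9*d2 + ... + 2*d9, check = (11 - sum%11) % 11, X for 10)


Weighted sum: 241
241 mod 11 = 10

Check digit: 1


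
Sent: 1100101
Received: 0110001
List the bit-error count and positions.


XOR: 1010100

3 error(s) at position(s): 0, 2, 4


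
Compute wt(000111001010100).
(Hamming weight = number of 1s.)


Counting 1s in 000111001010100

6


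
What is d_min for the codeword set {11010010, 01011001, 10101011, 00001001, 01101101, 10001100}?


Comparing all pairs, minimum distance: 2
Can detect 1 errors, correct 0 errors

2


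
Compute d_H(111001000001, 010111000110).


XOR: 101110000111
Count of 1s: 7

7


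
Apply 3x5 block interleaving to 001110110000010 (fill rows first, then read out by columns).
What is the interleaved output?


Matrix:
  00111
  01100
  00010
Read columns: 000010110101100

000010110101100


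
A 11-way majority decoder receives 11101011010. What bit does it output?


Ones: 7 out of 11
Threshold: 6

1 (7/11 voted 1)


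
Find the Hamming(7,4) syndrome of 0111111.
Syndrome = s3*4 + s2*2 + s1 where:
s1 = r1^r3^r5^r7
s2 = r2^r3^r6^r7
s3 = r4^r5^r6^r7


s1=1, s2=0, s3=0

Syndrome = 1 (error at position 1)


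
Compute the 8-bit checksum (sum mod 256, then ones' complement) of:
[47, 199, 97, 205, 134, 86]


Sum = 768 mod 256 = 0
Complement = 255

255


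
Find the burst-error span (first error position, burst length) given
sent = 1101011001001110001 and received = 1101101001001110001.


XOR: 0000110000000000000

Burst at position 4, length 2


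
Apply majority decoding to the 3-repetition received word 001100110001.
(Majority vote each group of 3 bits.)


Groups: 001, 100, 110, 001
Majority votes: 0010

0010


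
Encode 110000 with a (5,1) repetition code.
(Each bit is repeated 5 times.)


Each bit -> 5 copies

111111111100000000000000000000


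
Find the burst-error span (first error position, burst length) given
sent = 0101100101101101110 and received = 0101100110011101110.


XOR: 0000000011110000000

Burst at position 8, length 4


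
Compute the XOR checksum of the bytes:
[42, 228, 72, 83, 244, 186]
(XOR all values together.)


XOR chain: 42 ^ 228 ^ 72 ^ 83 ^ 244 ^ 186 = 155

155


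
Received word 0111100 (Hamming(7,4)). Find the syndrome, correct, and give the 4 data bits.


Syndrome = 0: no error detected

Data: 1100 (no errors)


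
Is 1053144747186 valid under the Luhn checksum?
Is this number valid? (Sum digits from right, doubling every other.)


Luhn sum = 53
53 mod 10 = 3

Invalid (Luhn sum mod 10 = 3)


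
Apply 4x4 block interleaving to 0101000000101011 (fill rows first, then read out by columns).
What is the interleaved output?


Matrix:
  0101
  0000
  0010
  1011
Read columns: 0001100000111001

0001100000111001


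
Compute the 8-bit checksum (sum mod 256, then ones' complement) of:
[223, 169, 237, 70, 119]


Sum = 818 mod 256 = 50
Complement = 205

205


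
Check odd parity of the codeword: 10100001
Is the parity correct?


Number of 1s: 3

Yes, parity is correct (3 ones)


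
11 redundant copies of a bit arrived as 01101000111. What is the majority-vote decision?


Ones: 6 out of 11
Threshold: 6

1 (6/11 voted 1)


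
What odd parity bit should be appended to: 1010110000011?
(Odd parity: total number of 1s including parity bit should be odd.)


Number of 1s in data: 6
Parity bit: 1

1


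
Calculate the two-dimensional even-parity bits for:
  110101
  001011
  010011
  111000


Row parities: 0111
Column parities: 010101

Row P: 0111, Col P: 010101, Corner: 1


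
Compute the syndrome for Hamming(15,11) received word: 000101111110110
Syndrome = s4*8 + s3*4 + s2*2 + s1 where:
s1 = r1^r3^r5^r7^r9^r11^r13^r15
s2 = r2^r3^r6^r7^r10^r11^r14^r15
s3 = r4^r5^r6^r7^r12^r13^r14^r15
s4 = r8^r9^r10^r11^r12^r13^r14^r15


s1=0, s2=1, s3=1, s4=0

Syndrome = 6 (error at position 6)


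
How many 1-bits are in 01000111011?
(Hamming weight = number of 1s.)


Counting 1s in 01000111011

6


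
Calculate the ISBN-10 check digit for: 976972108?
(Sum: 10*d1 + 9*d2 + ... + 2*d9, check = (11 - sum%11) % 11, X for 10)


Weighted sum: 336
336 mod 11 = 6

Check digit: 5


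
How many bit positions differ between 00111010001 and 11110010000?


XOR: 11001000001
Count of 1s: 4

4


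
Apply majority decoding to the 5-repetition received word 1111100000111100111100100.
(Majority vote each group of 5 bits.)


Groups: 11111, 00000, 11110, 01111, 00100
Majority votes: 10110

10110


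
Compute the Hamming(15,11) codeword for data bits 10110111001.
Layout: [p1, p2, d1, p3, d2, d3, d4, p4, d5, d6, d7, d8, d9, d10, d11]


Parity bits: p1=0, p2=0, p3=0, p4=0

001001100111001


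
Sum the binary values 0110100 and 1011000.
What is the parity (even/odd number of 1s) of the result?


0110100 = 52
1011000 = 88
Sum = 140 = 10001100
1s count = 3

odd parity (3 ones in 10001100)


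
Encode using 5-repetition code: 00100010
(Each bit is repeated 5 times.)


Each bit -> 5 copies

0000000000111110000000000000001111100000


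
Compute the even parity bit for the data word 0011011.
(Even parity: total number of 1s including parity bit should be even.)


Number of 1s in data: 4
Parity bit: 0

0


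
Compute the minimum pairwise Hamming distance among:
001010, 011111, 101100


Comparing all pairs, minimum distance: 3
Can detect 2 errors, correct 1 errors

3


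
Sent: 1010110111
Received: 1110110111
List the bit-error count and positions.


XOR: 0100000000

1 error(s) at position(s): 1


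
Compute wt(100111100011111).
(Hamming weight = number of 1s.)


Counting 1s in 100111100011111

10


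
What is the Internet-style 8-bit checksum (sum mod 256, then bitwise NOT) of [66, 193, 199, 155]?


Sum = 613 mod 256 = 101
Complement = 154

154


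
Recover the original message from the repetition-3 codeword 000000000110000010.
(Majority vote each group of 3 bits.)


Groups: 000, 000, 000, 110, 000, 010
Majority votes: 000100

000100


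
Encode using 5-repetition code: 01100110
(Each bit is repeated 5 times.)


Each bit -> 5 copies

0000011111111110000000000111111111100000


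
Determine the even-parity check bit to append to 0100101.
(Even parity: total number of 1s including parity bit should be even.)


Number of 1s in data: 3
Parity bit: 1

1


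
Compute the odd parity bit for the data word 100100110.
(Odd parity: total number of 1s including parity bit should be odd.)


Number of 1s in data: 4
Parity bit: 1

1


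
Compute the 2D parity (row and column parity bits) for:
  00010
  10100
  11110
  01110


Row parities: 1001
Column parities: 00110

Row P: 1001, Col P: 00110, Corner: 0


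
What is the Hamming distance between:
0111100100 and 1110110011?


XOR: 1001010111
Count of 1s: 6

6


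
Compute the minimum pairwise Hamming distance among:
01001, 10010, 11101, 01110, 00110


Comparing all pairs, minimum distance: 1
Can detect 0 errors, correct 0 errors

1


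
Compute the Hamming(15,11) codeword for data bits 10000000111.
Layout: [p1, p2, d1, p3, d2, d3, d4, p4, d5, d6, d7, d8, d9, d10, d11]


Parity bits: p1=1, p2=1, p3=1, p4=1

111100010000111


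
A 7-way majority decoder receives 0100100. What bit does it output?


Ones: 2 out of 7
Threshold: 4

0 (2/7 voted 1)


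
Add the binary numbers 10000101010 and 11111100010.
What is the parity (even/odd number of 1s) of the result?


10000101010 = 1066
11111100010 = 2018
Sum = 3084 = 110000001100
1s count = 4

even parity (4 ones in 110000001100)


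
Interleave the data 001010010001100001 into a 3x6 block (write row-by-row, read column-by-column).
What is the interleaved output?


Matrix:
  001010
  010001
  100001
Read columns: 001010100000100011

001010100000100011


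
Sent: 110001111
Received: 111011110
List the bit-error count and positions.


XOR: 001010001

3 error(s) at position(s): 2, 4, 8


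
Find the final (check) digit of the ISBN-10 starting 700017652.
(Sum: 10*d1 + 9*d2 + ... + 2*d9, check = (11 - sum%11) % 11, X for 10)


Weighted sum: 154
154 mod 11 = 0

Check digit: 0


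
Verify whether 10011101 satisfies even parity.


Number of 1s: 5

No, parity error (5 ones)


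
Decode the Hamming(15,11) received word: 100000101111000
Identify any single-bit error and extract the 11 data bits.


Syndrome = 2: error at position 2

Data: 00011111000 (corrected bit 2)


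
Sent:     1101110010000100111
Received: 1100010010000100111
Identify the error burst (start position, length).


XOR: 0001100000000000000

Burst at position 3, length 2


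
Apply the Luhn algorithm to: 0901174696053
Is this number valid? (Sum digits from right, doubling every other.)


Luhn sum = 40
40 mod 10 = 0

Valid (Luhn sum mod 10 = 0)


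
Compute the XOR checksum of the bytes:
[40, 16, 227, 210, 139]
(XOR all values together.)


XOR chain: 40 ^ 16 ^ 227 ^ 210 ^ 139 = 130

130


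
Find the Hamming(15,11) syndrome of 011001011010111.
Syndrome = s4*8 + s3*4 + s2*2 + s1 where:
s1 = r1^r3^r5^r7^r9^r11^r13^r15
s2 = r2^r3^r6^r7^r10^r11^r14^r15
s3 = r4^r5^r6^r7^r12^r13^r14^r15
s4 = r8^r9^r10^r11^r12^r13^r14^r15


s1=1, s2=0, s3=0, s4=0

Syndrome = 1 (error at position 1)


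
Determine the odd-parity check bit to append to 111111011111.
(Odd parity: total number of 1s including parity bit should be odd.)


Number of 1s in data: 11
Parity bit: 0

0


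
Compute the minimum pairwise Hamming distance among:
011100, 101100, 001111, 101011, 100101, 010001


Comparing all pairs, minimum distance: 2
Can detect 1 errors, correct 0 errors

2


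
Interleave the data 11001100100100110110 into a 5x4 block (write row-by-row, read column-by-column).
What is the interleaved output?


Matrix:
  1100
  1100
  1001
  0011
  0110
Read columns: 11100110010001100110

11100110010001100110


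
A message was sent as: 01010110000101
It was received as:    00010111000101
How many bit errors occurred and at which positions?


XOR: 01000001000000

2 error(s) at position(s): 1, 7


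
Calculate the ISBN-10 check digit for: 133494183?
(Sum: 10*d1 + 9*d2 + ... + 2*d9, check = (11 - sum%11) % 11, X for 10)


Weighted sum: 197
197 mod 11 = 10

Check digit: 1


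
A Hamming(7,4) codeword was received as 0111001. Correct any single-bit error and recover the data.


Syndrome = 2: error at position 2

Data: 1001 (corrected bit 2)


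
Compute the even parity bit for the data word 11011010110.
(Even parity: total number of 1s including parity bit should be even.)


Number of 1s in data: 7
Parity bit: 1

1


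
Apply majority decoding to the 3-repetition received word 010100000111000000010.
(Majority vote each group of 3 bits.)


Groups: 010, 100, 000, 111, 000, 000, 010
Majority votes: 0001000

0001000


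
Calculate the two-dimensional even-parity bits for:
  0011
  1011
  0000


Row parities: 010
Column parities: 1000

Row P: 010, Col P: 1000, Corner: 1


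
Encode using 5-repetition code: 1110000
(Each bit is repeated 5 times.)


Each bit -> 5 copies

11111111111111100000000000000000000


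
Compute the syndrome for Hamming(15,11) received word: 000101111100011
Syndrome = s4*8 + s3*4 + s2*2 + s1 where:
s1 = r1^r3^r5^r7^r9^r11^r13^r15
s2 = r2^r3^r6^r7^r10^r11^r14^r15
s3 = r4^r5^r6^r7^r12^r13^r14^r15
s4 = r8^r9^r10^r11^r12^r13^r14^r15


s1=1, s2=1, s3=1, s4=1

Syndrome = 15 (error at position 15)


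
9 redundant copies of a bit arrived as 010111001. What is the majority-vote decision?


Ones: 5 out of 9
Threshold: 5

1 (5/9 voted 1)


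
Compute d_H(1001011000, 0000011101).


XOR: 1001000101
Count of 1s: 4

4


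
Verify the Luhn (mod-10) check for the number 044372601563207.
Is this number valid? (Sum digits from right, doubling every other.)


Luhn sum = 58
58 mod 10 = 8

Invalid (Luhn sum mod 10 = 8)


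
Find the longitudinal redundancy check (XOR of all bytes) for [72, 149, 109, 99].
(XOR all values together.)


XOR chain: 72 ^ 149 ^ 109 ^ 99 = 211

211


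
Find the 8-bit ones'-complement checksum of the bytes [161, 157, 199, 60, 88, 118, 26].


Sum = 809 mod 256 = 41
Complement = 214

214


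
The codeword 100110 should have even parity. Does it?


Number of 1s: 3

No, parity error (3 ones)


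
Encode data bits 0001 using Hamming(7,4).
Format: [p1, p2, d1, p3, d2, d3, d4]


Parity bits: p1=1, p2=1, p3=1

1101001


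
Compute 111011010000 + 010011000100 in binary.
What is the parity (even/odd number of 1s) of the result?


111011010000 = 3792
010011000100 = 1220
Sum = 5012 = 1001110010100
1s count = 6

even parity (6 ones in 1001110010100)


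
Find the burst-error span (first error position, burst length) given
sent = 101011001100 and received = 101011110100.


XOR: 000000111000

Burst at position 6, length 3


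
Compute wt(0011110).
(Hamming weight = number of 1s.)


Counting 1s in 0011110

4


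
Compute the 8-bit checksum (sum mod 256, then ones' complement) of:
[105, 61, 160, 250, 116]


Sum = 692 mod 256 = 180
Complement = 75

75


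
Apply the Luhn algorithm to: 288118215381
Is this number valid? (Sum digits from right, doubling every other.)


Luhn sum = 47
47 mod 10 = 7

Invalid (Luhn sum mod 10 = 7)


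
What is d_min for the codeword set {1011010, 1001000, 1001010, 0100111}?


Comparing all pairs, minimum distance: 1
Can detect 0 errors, correct 0 errors

1


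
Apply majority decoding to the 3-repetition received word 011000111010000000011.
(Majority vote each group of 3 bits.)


Groups: 011, 000, 111, 010, 000, 000, 011
Majority votes: 1010001

1010001


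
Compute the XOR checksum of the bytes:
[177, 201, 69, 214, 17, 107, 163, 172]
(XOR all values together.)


XOR chain: 177 ^ 201 ^ 69 ^ 214 ^ 17 ^ 107 ^ 163 ^ 172 = 158

158


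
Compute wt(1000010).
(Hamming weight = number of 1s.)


Counting 1s in 1000010

2


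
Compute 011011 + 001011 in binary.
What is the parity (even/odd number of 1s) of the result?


011011 = 27
001011 = 11
Sum = 38 = 100110
1s count = 3

odd parity (3 ones in 100110)


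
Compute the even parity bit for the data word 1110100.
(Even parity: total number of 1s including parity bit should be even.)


Number of 1s in data: 4
Parity bit: 0

0


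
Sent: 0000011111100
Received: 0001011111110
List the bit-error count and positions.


XOR: 0001000000010

2 error(s) at position(s): 3, 11


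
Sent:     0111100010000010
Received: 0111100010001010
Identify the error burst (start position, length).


XOR: 0000000000001000

Burst at position 12, length 1


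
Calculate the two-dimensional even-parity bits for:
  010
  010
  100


Row parities: 111
Column parities: 100

Row P: 111, Col P: 100, Corner: 1


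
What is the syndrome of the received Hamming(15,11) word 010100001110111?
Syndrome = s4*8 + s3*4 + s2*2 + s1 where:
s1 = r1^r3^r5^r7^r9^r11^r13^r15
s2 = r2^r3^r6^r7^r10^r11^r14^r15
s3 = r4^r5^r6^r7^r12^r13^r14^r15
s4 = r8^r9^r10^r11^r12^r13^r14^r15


s1=0, s2=1, s3=0, s4=0

Syndrome = 2 (error at position 2)


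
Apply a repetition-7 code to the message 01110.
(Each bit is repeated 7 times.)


Each bit -> 7 copies

00000001111111111111111111110000000


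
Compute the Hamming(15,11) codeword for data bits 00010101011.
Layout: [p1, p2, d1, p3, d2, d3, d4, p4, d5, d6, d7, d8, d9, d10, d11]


Parity bits: p1=0, p2=0, p3=0, p4=0

000000100101011


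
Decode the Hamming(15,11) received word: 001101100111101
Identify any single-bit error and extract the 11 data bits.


Syndrome = 9: error at position 9

Data: 10111111101 (corrected bit 9)


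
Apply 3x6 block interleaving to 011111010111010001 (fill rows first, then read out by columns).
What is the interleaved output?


Matrix:
  011111
  010111
  010001
Read columns: 000111100110110111

000111100110110111


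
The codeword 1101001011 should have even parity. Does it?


Number of 1s: 6

Yes, parity is correct (6 ones)


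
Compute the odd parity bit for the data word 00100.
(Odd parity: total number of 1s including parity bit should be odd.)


Number of 1s in data: 1
Parity bit: 0

0


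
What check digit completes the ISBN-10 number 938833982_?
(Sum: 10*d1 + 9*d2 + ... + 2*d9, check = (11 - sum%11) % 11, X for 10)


Weighted sum: 334
334 mod 11 = 4

Check digit: 7


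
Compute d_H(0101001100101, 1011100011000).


XOR: 1110101111101
Count of 1s: 10

10


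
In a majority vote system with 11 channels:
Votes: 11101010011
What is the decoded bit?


Ones: 7 out of 11
Threshold: 6

1 (7/11 voted 1)


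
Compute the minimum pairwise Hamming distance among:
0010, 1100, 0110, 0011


Comparing all pairs, minimum distance: 1
Can detect 0 errors, correct 0 errors

1


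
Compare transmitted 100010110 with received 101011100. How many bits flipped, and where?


XOR: 001001010

3 error(s) at position(s): 2, 5, 7


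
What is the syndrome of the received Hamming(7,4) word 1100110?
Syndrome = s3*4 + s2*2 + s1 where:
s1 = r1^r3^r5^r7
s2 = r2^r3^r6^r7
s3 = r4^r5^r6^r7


s1=0, s2=0, s3=0

Syndrome = 0 (no error)


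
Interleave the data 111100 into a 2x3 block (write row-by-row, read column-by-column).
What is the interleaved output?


Matrix:
  111
  100
Read columns: 111010

111010


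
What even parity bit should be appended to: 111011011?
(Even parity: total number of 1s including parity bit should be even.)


Number of 1s in data: 7
Parity bit: 1

1


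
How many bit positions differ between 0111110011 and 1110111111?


XOR: 1001001100
Count of 1s: 4

4


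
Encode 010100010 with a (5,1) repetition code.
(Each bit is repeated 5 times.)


Each bit -> 5 copies

000001111100000111110000000000000001111100000


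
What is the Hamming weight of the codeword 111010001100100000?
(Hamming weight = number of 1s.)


Counting 1s in 111010001100100000

7


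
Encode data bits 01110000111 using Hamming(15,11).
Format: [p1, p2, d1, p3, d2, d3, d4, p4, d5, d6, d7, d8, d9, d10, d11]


Parity bits: p1=0, p2=0, p3=0, p4=1

000011110000111


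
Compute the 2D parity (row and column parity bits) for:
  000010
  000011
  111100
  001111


Row parities: 1000
Column parities: 110010

Row P: 1000, Col P: 110010, Corner: 1


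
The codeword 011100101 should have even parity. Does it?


Number of 1s: 5

No, parity error (5 ones)


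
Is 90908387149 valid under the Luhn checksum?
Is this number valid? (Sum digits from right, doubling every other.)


Luhn sum = 63
63 mod 10 = 3

Invalid (Luhn sum mod 10 = 3)


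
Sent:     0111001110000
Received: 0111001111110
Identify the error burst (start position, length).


XOR: 0000000001110

Burst at position 9, length 3


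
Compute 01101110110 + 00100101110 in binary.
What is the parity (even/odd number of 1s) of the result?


01101110110 = 886
00100101110 = 302
Sum = 1188 = 10010100100
1s count = 4

even parity (4 ones in 10010100100)


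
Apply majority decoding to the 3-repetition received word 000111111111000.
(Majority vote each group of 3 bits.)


Groups: 000, 111, 111, 111, 000
Majority votes: 01110

01110


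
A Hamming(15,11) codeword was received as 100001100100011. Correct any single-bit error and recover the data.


Syndrome = 11: error at position 11

Data: 00110110011 (corrected bit 11)


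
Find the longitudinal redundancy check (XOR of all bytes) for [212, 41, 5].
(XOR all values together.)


XOR chain: 212 ^ 41 ^ 5 = 248

248


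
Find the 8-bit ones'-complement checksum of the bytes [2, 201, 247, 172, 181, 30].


Sum = 833 mod 256 = 65
Complement = 190

190


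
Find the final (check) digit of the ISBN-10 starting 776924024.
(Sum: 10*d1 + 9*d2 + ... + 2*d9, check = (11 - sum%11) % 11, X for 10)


Weighted sum: 290
290 mod 11 = 4

Check digit: 7


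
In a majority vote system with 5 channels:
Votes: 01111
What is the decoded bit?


Ones: 4 out of 5
Threshold: 3

1 (4/5 voted 1)


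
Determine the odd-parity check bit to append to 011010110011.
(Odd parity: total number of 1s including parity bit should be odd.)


Number of 1s in data: 7
Parity bit: 0

0


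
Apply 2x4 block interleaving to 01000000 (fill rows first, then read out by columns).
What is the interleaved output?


Matrix:
  0100
  0000
Read columns: 00100000

00100000


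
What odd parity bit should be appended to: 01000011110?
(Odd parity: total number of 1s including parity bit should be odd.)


Number of 1s in data: 5
Parity bit: 0

0


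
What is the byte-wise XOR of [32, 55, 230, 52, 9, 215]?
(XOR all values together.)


XOR chain: 32 ^ 55 ^ 230 ^ 52 ^ 9 ^ 215 = 27

27


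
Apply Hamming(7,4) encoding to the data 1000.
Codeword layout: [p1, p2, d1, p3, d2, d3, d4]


Parity bits: p1=1, p2=1, p3=0

1110000


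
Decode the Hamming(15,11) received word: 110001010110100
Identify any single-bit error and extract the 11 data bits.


Syndrome = 1: error at position 1

Data: 00100110100 (corrected bit 1)


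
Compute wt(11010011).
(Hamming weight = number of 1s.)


Counting 1s in 11010011

5


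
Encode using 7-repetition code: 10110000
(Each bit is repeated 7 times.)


Each bit -> 7 copies

11111110000000111111111111110000000000000000000000000000


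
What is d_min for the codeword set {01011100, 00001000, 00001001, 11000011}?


Comparing all pairs, minimum distance: 1
Can detect 0 errors, correct 0 errors

1


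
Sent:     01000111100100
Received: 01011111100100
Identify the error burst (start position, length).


XOR: 00011000000000

Burst at position 3, length 2


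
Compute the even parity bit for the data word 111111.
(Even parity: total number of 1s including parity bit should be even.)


Number of 1s in data: 6
Parity bit: 0

0


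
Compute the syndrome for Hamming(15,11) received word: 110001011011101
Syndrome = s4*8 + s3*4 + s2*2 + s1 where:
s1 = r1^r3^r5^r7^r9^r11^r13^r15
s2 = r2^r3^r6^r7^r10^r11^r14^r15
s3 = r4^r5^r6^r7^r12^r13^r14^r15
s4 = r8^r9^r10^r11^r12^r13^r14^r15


s1=1, s2=0, s3=0, s4=0

Syndrome = 1 (error at position 1)


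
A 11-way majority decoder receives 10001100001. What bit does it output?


Ones: 4 out of 11
Threshold: 6

0 (4/11 voted 1)


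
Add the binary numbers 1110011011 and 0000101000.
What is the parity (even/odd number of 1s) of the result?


1110011011 = 923
0000101000 = 40
Sum = 963 = 1111000011
1s count = 6

even parity (6 ones in 1111000011)


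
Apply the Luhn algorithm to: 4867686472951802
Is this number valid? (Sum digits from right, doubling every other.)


Luhn sum = 77
77 mod 10 = 7

Invalid (Luhn sum mod 10 = 7)


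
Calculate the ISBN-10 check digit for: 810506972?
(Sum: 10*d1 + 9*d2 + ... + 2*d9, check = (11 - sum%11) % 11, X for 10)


Weighted sum: 215
215 mod 11 = 6

Check digit: 5


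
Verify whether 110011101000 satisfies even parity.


Number of 1s: 6

Yes, parity is correct (6 ones)


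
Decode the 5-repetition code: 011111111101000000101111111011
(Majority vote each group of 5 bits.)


Groups: 01111, 11111, 01000, 00010, 11111, 11011
Majority votes: 110011

110011


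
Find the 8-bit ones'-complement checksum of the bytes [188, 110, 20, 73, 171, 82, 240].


Sum = 884 mod 256 = 116
Complement = 139

139


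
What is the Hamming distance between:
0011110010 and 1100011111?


XOR: 1111101101
Count of 1s: 8

8


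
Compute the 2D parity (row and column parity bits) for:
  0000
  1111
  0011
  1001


Row parities: 0000
Column parities: 0101

Row P: 0000, Col P: 0101, Corner: 0


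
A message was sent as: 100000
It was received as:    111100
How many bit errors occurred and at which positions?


XOR: 011100

3 error(s) at position(s): 1, 2, 3


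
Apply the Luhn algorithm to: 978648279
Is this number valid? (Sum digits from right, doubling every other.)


Luhn sum = 52
52 mod 10 = 2

Invalid (Luhn sum mod 10 = 2)


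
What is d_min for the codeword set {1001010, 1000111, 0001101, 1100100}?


Comparing all pairs, minimum distance: 3
Can detect 2 errors, correct 1 errors

3


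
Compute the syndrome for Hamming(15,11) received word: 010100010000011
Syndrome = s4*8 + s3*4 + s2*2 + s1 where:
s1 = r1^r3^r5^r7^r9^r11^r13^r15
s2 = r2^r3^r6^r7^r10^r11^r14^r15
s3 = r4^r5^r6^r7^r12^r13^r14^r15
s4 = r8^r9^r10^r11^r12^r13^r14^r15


s1=1, s2=1, s3=1, s4=1

Syndrome = 15 (error at position 15)


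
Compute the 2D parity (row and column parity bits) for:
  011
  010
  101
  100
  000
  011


Row parities: 010100
Column parities: 011

Row P: 010100, Col P: 011, Corner: 0


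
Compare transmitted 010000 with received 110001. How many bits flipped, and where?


XOR: 100001

2 error(s) at position(s): 0, 5


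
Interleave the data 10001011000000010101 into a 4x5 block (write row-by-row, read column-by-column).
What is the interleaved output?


Matrix:
  10001
  01100
  00000
  10101
Read columns: 10010100010100001001

10010100010100001001


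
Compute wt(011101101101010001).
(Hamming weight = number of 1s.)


Counting 1s in 011101101101010001

10


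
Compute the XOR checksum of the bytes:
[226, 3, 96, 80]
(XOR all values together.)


XOR chain: 226 ^ 3 ^ 96 ^ 80 = 209

209


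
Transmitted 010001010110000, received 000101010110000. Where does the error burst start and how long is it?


XOR: 010100000000000

Burst at position 1, length 3


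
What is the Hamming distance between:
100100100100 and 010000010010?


XOR: 110100110110
Count of 1s: 7

7


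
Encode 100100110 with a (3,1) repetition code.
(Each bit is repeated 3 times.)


Each bit -> 3 copies

111000000111000000111111000


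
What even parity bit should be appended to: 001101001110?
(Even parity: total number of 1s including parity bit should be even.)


Number of 1s in data: 6
Parity bit: 0

0


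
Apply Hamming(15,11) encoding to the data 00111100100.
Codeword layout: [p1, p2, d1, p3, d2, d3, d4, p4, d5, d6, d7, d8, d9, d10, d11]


Parity bits: p1=1, p2=1, p3=1, p4=1

110101111100100


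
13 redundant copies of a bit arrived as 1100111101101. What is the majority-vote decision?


Ones: 9 out of 13
Threshold: 7

1 (9/13 voted 1)


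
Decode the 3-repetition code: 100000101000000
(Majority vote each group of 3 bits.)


Groups: 100, 000, 101, 000, 000
Majority votes: 00100

00100


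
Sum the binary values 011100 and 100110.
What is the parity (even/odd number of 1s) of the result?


011100 = 28
100110 = 38
Sum = 66 = 1000010
1s count = 2

even parity (2 ones in 1000010)


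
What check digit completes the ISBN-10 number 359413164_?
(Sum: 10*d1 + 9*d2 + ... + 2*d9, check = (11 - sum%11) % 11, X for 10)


Weighted sum: 226
226 mod 11 = 6

Check digit: 5


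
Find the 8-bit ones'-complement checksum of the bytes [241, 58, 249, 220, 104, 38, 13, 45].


Sum = 968 mod 256 = 200
Complement = 55

55


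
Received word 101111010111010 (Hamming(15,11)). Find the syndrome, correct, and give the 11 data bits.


Syndrome = 14: error at position 14

Data: 11100111000 (corrected bit 14)


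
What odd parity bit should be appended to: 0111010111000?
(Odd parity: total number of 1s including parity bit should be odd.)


Number of 1s in data: 7
Parity bit: 0

0


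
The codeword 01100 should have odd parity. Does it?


Number of 1s: 2

No, parity error (2 ones)


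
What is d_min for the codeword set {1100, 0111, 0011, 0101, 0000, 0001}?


Comparing all pairs, minimum distance: 1
Can detect 0 errors, correct 0 errors

1


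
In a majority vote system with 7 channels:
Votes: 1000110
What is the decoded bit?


Ones: 3 out of 7
Threshold: 4

0 (3/7 voted 1)


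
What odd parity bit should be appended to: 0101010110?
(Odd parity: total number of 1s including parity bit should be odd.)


Number of 1s in data: 5
Parity bit: 0

0


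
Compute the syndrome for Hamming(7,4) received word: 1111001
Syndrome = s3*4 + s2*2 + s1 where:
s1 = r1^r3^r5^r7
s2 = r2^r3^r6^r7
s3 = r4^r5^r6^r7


s1=1, s2=1, s3=0

Syndrome = 3 (error at position 3)


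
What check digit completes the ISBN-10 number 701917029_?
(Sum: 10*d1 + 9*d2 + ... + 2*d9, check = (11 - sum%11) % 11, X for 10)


Weighted sum: 206
206 mod 11 = 8

Check digit: 3


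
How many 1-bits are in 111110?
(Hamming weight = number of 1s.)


Counting 1s in 111110

5


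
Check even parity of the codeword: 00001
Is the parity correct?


Number of 1s: 1

No, parity error (1 ones)


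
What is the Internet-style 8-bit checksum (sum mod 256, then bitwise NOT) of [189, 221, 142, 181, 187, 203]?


Sum = 1123 mod 256 = 99
Complement = 156

156


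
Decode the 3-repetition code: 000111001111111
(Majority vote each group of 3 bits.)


Groups: 000, 111, 001, 111, 111
Majority votes: 01011

01011


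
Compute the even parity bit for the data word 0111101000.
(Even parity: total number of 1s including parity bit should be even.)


Number of 1s in data: 5
Parity bit: 1

1


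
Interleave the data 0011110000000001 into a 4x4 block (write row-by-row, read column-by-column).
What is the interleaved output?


Matrix:
  0011
  1100
  0000
  0001
Read columns: 0100010010001001

0100010010001001


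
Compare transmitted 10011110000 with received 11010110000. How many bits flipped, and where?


XOR: 01001000000

2 error(s) at position(s): 1, 4


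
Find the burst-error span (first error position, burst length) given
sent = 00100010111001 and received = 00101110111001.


XOR: 00001100000000

Burst at position 4, length 2


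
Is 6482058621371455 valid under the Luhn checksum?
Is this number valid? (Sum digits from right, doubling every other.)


Luhn sum = 64
64 mod 10 = 4

Invalid (Luhn sum mod 10 = 4)


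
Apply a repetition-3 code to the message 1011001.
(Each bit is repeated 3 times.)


Each bit -> 3 copies

111000111111000000111


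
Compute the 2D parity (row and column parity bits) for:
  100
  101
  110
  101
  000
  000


Row parities: 100000
Column parities: 010

Row P: 100000, Col P: 010, Corner: 1


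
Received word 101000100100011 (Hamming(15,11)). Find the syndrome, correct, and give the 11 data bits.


Syndrome = 14: error at position 14

Data: 10010100001 (corrected bit 14)


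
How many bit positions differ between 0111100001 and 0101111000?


XOR: 0010011001
Count of 1s: 4

4


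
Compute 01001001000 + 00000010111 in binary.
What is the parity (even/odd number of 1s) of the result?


01001001000 = 584
00000010111 = 23
Sum = 607 = 1001011111
1s count = 7

odd parity (7 ones in 1001011111)


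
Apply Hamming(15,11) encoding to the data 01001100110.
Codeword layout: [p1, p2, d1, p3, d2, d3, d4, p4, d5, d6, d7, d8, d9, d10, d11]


Parity bits: p1=1, p2=0, p3=1, p4=0

100110001100110


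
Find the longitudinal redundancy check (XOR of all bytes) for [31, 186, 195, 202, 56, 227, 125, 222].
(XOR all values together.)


XOR chain: 31 ^ 186 ^ 195 ^ 202 ^ 56 ^ 227 ^ 125 ^ 222 = 212

212


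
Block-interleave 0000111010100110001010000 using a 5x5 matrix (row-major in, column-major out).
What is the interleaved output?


Matrix:
  00001
  11010
  10011
  00010
  10000
Read columns: 0110101000000000111010100

0110101000000000111010100


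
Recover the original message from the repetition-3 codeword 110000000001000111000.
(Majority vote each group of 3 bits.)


Groups: 110, 000, 000, 001, 000, 111, 000
Majority votes: 1000010

1000010


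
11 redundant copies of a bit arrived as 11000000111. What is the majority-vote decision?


Ones: 5 out of 11
Threshold: 6

0 (5/11 voted 1)


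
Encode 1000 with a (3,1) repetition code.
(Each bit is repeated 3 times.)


Each bit -> 3 copies

111000000000


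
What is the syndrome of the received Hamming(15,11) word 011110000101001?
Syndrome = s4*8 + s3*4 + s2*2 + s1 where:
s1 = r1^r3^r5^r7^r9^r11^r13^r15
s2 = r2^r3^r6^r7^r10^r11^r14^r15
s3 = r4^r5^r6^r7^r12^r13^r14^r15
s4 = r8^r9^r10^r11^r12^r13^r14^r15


s1=1, s2=0, s3=0, s4=1

Syndrome = 9 (error at position 9)


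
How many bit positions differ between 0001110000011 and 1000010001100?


XOR: 1001100001111
Count of 1s: 7

7


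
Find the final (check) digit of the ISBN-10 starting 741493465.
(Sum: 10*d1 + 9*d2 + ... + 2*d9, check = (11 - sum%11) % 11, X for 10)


Weighted sum: 255
255 mod 11 = 2

Check digit: 9


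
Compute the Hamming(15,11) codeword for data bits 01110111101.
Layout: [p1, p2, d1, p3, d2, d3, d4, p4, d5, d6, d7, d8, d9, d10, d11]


Parity bits: p1=1, p2=1, p3=0, p4=1

110011110111101


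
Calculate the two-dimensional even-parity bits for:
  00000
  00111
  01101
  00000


Row parities: 0110
Column parities: 01010

Row P: 0110, Col P: 01010, Corner: 0


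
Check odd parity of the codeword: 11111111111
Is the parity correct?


Number of 1s: 11

Yes, parity is correct (11 ones)


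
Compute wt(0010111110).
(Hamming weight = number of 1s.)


Counting 1s in 0010111110

6


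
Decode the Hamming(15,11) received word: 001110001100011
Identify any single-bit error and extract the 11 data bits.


Syndrome = 0: no error detected

Data: 11001100011 (no errors)


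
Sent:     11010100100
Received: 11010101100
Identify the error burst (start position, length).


XOR: 00000001000

Burst at position 7, length 1


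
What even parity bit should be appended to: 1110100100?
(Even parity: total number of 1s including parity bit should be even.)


Number of 1s in data: 5
Parity bit: 1

1


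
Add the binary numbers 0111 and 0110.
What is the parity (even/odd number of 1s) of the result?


0111 = 7
0110 = 6
Sum = 13 = 1101
1s count = 3

odd parity (3 ones in 1101)


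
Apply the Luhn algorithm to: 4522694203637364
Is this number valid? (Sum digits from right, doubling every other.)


Luhn sum = 65
65 mod 10 = 5

Invalid (Luhn sum mod 10 = 5)


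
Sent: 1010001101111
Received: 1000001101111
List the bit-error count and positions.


XOR: 0010000000000

1 error(s) at position(s): 2


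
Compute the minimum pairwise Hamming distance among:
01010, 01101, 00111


Comparing all pairs, minimum distance: 2
Can detect 1 errors, correct 0 errors

2


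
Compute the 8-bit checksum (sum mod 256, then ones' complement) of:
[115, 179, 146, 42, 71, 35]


Sum = 588 mod 256 = 76
Complement = 179

179


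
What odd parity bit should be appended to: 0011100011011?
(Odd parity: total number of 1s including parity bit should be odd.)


Number of 1s in data: 7
Parity bit: 0

0


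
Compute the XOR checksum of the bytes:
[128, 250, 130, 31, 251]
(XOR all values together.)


XOR chain: 128 ^ 250 ^ 130 ^ 31 ^ 251 = 28

28


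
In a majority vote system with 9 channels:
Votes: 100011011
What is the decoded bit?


Ones: 5 out of 9
Threshold: 5

1 (5/9 voted 1)


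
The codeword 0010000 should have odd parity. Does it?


Number of 1s: 1

Yes, parity is correct (1 ones)


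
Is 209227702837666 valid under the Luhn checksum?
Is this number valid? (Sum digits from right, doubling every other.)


Luhn sum = 61
61 mod 10 = 1

Invalid (Luhn sum mod 10 = 1)


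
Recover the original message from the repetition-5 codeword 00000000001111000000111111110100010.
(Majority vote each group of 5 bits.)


Groups: 00000, 00000, 11110, 00000, 11111, 11101, 00010
Majority votes: 0010110

0010110


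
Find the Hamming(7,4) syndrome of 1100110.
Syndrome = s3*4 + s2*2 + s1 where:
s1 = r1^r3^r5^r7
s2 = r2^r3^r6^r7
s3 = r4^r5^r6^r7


s1=0, s2=0, s3=0

Syndrome = 0 (no error)


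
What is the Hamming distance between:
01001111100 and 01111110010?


XOR: 00110001110
Count of 1s: 5

5


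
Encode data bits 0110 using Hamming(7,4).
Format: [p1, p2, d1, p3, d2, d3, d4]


Parity bits: p1=1, p2=1, p3=0

1100110


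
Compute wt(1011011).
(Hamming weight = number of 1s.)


Counting 1s in 1011011

5


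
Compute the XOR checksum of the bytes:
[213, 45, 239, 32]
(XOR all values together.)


XOR chain: 213 ^ 45 ^ 239 ^ 32 = 55

55


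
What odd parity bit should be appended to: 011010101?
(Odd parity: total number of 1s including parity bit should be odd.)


Number of 1s in data: 5
Parity bit: 0

0


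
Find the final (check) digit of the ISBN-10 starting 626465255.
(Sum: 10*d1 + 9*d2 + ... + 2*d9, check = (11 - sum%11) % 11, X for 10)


Weighted sum: 248
248 mod 11 = 6

Check digit: 5


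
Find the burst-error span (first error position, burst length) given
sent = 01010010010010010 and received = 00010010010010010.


XOR: 01000000000000000

Burst at position 1, length 1


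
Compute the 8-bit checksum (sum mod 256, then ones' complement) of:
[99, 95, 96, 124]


Sum = 414 mod 256 = 158
Complement = 97

97


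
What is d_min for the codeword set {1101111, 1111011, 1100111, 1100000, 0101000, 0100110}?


Comparing all pairs, minimum distance: 1
Can detect 0 errors, correct 0 errors

1


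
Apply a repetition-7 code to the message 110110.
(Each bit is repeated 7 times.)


Each bit -> 7 copies

111111111111110000000111111111111110000000


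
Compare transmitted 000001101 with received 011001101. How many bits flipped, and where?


XOR: 011000000

2 error(s) at position(s): 1, 2


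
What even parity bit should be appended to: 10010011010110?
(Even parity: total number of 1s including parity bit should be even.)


Number of 1s in data: 7
Parity bit: 1

1


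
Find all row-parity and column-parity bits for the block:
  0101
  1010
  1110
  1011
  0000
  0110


Row parities: 001100
Column parities: 1100

Row P: 001100, Col P: 1100, Corner: 0


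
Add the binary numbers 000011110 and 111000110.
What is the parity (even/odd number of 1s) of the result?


000011110 = 30
111000110 = 454
Sum = 484 = 111100100
1s count = 5

odd parity (5 ones in 111100100)


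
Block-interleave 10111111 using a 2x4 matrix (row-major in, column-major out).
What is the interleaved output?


Matrix:
  1011
  1111
Read columns: 11011111

11011111


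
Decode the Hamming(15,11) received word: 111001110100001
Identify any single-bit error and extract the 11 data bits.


Syndrome = 12: error at position 12

Data: 10110101001 (corrected bit 12)
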